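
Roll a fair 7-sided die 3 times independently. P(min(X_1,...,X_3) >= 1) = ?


P(min >= 1) = P(all X_i >= 1) = (P(X_1 >= 1))^3
= (7/7)^3 = 1^3 = 1

1


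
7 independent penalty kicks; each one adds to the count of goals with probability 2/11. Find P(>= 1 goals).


P(at least one) = 1 - P(none)
P(none) = (1 - 2/11)^7 = (9/11)^7 = 4782969/19487171
P(at least one) = 1 - 4782969/19487171 = 14704202/19487171

14704202/19487171


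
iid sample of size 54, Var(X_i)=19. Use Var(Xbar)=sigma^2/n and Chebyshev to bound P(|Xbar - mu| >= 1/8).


Var(Xbar) = Var(X)/n = 19/54
Chebyshev: P(|Xbar-mu| >= 1/8) <= Var(Xbar)/(1/8)^2 = (19/54)/(1/64) = 608/27
Bound exceeds 1, so trivial bound: 1

1


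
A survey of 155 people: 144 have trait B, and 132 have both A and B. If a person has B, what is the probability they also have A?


P(A|B) = P(A∩B)/P(B) = (132/155)/(144/155) = 132/144 = 11/12

11/12


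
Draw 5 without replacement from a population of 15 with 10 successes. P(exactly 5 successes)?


P(X=5) = C(10,5)*C(5,0) / C(15,5)
= 252*1 / 3003
= 252/3003 = 12/143

12/143


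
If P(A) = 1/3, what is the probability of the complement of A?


P(A') = 1 - P(A) = 1 - 1/3 = 2/3

2/3


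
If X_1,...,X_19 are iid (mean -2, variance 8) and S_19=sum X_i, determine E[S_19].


E[S_n] = n*E[X_1] = 19*-2 = -38

-38


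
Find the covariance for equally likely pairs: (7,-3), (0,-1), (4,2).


E[X]=11/3, E[Y]=-2/3, E[XY]=-13/3
Cov(X,Y) = E[XY] - E[X]E[Y] = -13/3 - 11/3*-2/3 = -17/9

-17/9


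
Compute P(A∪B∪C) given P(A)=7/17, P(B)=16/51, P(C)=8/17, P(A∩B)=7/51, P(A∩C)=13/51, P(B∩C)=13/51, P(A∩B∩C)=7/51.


P(A∪B∪C) = P(A)+P(B)+P(C) - P(AB)-P(AC)-P(BC) + P(ABC)
= 7/17+16/51+8/17 - 7/51-13/51-13/51 + 7/51
= 35/51

35/51


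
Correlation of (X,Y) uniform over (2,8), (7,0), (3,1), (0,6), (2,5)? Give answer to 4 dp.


Cov(X,Y) = -5.4000, Var(X) = 5.3600, Var(Y) = 9.2000
rho = Cov/(sqrt(VarX)*sqrt(VarY)) = -0.7690

-0.7690


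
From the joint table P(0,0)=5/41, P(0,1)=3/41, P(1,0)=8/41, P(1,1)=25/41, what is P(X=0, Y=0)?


Read from table: P(X=0, Y=0) = 5/41

5/41


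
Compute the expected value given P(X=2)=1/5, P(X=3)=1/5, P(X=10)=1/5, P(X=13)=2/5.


E[X] = sum(x * P(x))
= 2*1/5 + 3*1/5 + 10*1/5 + 13*2/5
= 41/5

41/5


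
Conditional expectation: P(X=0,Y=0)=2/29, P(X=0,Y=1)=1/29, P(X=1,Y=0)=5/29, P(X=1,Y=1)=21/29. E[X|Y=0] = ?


P(Y=0) = 7/29
E[X|Y=0] = (0*2 + 1*5)/7 = 5/7

5/7


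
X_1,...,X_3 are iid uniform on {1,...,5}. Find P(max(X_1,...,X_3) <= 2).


P(max <= 2) = P(all X_i <= 2) = (P(X_1 <= 2))^3
= (2/5)^3 = 8/125

8/125


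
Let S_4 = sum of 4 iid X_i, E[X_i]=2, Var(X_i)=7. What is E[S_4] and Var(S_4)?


E[S_n] = n*mu = 4*2 = 8
Var(S_n) = n*sigma^2 = 4*7 = 28

E[S_4]=8, Var(S_4)=28


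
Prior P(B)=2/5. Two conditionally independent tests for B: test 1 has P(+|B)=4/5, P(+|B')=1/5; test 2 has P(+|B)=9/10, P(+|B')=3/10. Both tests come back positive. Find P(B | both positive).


After test 1: P(+) = 4/5*2/5 + 1/5*3/5 = 11/25
P(B|+) = (8/25)/(11/25) = 8/11
After test 2 (use post1 as new prior): P(+) = 9/10*8/11 + 3/10*3/11 = 81/110
P(B|+,+) = (36/55)/(81/110) = 8/9

8/9


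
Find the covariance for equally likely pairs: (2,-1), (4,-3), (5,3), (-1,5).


E[X]=5/2, E[Y]=1, E[XY]=-1
Cov(X,Y) = E[XY] - E[X]E[Y] = -1 - 5/2*1 = -7/2

-7/2


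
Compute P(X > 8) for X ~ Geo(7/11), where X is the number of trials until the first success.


P(X > 8) = P(first 8 trials all fail) = (1-p)^8 = (4/11)^8 = 65536/214358881

65536/214358881


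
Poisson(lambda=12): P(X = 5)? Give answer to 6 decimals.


P(X=5) = e^(-12) * 12^5 / 5!
≈ 0.000006144212353 * 248832 / 120
≈ 0.012741

0.012741


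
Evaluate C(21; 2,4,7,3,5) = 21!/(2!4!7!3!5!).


21! = 51090942171709440000
Denominator: 2!=2 * 4!=24 * 7!=5040 * 3!=6 * 5!=120
Coefficient = 51090942171709440000 / 174182400 = 293318625600

293318625600


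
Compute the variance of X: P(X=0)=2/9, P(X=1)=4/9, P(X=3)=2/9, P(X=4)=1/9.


E[X] = 14/9, E[X^2] = 38/9
Var(X) = E[X^2] - (E[X])^2 = 38/9 - (14/9)^2 = 146/81

146/81


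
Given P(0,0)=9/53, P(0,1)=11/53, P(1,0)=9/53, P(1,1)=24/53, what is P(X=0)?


P(X=0) = P(0,0)+P(0,1) = 9/53 + 11/53 = 20/53

20/53


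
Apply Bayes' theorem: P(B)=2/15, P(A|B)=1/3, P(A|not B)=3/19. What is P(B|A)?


P(A) = P(A|B)P(B) + P(A|B')P(B') = 1/3*2/15 + 3/19*13/15 = 31/171
P(B|A) = P(A|B)P(B)/P(A) = (2/45)/(31/171) = 38/155

38/155


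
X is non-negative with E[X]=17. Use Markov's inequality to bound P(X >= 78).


Markov: P(X >= a) <= E[X]/a
P(X >= 78) <= 17/78

17/78


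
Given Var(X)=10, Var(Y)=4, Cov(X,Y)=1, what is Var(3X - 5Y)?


Var(3X - 5Y) = 3^2*Var(X) + (-5)^2*Var(Y) + 2*3*(-5)*Cov(X,Y)
= 9*10 + 25*4 - 30*1
= 90 + 100 - 30 = 160

160


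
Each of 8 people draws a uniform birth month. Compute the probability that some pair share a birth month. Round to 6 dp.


P(all different) = prod((12-i)/12 for i=0..7) = 0.046417
P(at least one match) = 1 - 0.046417 = 0.953583

0.953583


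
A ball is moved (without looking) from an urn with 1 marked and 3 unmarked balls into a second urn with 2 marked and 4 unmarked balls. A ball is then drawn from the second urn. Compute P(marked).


P(transfer marked) = 1/4; P(transfer unmarked) = 3/4
If marked transferred: Urn II has 3 marked of 7, so P(marked|marked moved) = 3/7
If unmarked transferred: Urn II has 2 marked of 7, so P(marked|unmarked moved) = 2/7
By total probability: P(marked) = 1/4*3/7 + 3/4*2/7 = 9/28

9/28


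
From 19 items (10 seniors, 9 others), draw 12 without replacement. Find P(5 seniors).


P(X=5) = C(10,5)*C(9,7) / C(19,12)
= 252*36 / 50388
= 9072/50388 = 756/4199

756/4199


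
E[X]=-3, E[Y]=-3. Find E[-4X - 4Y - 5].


E[-4X - 4Y - 5] = -4*E[X] - 4*E[Y] - 5
= (-4)*(-3) + (-4)*(-3) + (-5)
= 12 + 12 - 5 = 19

19


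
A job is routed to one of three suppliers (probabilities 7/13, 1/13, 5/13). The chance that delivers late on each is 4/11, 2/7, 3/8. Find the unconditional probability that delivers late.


P(A) = P(A|B1)P(B1) + P(A|B2)P(B2) + P(A|B3)P(B3)
= 4/11*7/13 + 2/7*1/13 + 3/8*5/13
= 28/143 + 2/91 + 15/104 = 223/616

223/616


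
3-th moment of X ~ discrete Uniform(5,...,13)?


E[X^3] = (1/9) * sum(x^3 for x=5..13)
= 8181/9 = 909

909


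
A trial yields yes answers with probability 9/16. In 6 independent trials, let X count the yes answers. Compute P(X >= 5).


P(X>=5) = P(X=5) + P(X=6)
= 1240029/8388608 + 531441/16777216
= 3011499/16777216

3011499/16777216


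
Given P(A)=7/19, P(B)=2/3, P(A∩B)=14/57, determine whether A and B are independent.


P(A)*P(B) = 7/19*2/3 = 14/57
P(A∩B) = 14/57, which equals P(A)P(B), so independent

Yes, A and B are independent


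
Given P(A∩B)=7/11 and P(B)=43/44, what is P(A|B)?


P(A|B) = P(A∩B)/P(B) = (56/88)/(86/88) = 56/86 = 28/43

28/43


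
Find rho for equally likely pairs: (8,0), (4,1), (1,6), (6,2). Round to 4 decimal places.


Cov(X,Y) = -5.1875, Var(X) = 6.6875, Var(Y) = 5.1875
rho = Cov/(sqrt(VarX)*sqrt(VarY)) = -0.8807

-0.8807


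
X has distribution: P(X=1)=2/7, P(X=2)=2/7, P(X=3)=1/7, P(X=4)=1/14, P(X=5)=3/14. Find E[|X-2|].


E[|X-2|] = sum(g(x)*P(x))
= 1*2/7 + 0*2/7 + 1*1/7 + 2*1/14 + 3*3/14
= 17/14

17/14


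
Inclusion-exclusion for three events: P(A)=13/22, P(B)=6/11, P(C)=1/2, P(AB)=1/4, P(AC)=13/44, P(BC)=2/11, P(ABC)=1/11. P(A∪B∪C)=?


P(A∪B∪C) = P(A)+P(B)+P(C) - P(AB)-P(AC)-P(BC) + P(ABC)
= 13/22+6/11+1/2 - 1/4-13/44-2/11 + 1/11
= 1

1


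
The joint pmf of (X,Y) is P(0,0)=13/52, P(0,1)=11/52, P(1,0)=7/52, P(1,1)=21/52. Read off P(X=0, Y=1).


Read from table: P(X=0, Y=1) = 11/52

11/52


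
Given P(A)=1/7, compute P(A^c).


P(A') = 1 - P(A) = 1 - 1/7 = 6/7

6/7


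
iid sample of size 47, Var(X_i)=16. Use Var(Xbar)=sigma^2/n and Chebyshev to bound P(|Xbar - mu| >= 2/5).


Var(Xbar) = Var(X)/n = 16/47
Chebyshev: P(|Xbar-mu| >= 2/5) <= Var(Xbar)/(2/5)^2 = (16/47)/(4/25) = 100/47
Bound exceeds 1, so trivial bound: 1

1


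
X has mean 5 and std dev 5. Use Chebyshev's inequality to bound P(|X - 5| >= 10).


k = 10/5 = 2
Chebyshev: P(|X-mu| >= k*sigma) <= 1/k^2 = 1/2^2 = 1/4

1/4


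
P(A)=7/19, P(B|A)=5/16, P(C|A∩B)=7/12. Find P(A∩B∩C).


P(A∩B∩C) = P(A) * P(B|A) * P(C|A∩B)
= 7/19 * 5/16 * 7/12
= 35/304 * 7/12 = 245/3648

245/3648


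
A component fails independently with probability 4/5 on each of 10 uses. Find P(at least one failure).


P(at least one) = 1 - P(none)
P(none) = (1 - 4/5)^10 = (1/5)^10 = 1/9765625
P(at least one) = 1 - 1/9765625 = 9765624/9765625

9765624/9765625


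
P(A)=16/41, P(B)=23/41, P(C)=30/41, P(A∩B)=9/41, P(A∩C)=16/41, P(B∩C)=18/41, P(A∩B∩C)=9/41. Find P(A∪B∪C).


P(A∪B∪C) = P(A)+P(B)+P(C) - P(AB)-P(AC)-P(BC) + P(ABC)
= 16/41+23/41+30/41 - 9/41-16/41-18/41 + 9/41
= 35/41

35/41


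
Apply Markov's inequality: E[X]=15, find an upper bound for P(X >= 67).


Markov: P(X >= a) <= E[X]/a
P(X >= 67) <= 15/67

15/67


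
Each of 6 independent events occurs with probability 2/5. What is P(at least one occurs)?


P(at least one) = 1 - P(none)
P(none) = (1 - 2/5)^6 = (3/5)^6 = 729/15625
P(at least one) = 1 - 729/15625 = 14896/15625

14896/15625


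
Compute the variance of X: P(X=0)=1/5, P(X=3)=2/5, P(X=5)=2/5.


E[X] = 16/5, E[X^2] = 68/5
Var(X) = E[X^2] - (E[X])^2 = 68/5 - (16/5)^2 = 84/25

84/25


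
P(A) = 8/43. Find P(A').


P(A') = 1 - P(A) = 1 - 8/43 = 35/43

35/43


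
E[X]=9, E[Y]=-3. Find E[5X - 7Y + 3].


E[5X - 7Y + 3] = 5*E[X] - 7*E[Y] + 3
= (5)*(9) + (-7)*(-3) + (3)
= 45 + 21 + 3 = 69

69


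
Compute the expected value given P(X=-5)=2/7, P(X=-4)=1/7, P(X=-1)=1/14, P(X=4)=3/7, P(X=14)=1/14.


E[X] = sum(x * P(x))
= -5*2/7 - 4*1/7 - 1*1/14 + 4*3/7 + 14*1/14
= 9/14

9/14


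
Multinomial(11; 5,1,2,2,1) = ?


11! = 39916800
Denominator: 5!=120 * 1!=1 * 2!=2 * 2!=2 * 1!=1
Coefficient = 39916800 / 480 = 83160

83160


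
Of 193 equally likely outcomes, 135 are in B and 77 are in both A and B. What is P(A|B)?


P(A|B) = P(A∩B)/P(B) = (77/193)/(135/193) = 77/135

77/135


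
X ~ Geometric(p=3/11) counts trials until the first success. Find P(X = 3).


P(X=3) = (1-p)^2 * p = (8/11)^2 * 3/11
= 64/121 * 3/11 = 192/1331

192/1331


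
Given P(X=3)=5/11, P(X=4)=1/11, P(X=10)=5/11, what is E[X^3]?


E[X^3] = sum(g(x)*P(x))
= 27*5/11 + 64*1/11 + 1000*5/11
= 5199/11

5199/11


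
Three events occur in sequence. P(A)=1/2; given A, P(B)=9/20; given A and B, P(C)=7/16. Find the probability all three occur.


P(A∩B∩C) = P(A) * P(B|A) * P(C|A∩B)
= 1/2 * 9/20 * 7/16
= 9/40 * 7/16 = 63/640

63/640


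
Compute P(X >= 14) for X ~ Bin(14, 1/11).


P(X>=14) = P(X=14)
= 1/379749833583241
= 1/379749833583241

1/379749833583241


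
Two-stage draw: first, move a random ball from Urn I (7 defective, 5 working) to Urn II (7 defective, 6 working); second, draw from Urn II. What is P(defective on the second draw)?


P(transfer defective) = 7/12; P(transfer working) = 5/12
If defective transferred: Urn II has 8 defective of 14, so P(defective|defective moved) = 4/7
If working transferred: Urn II has 7 defective of 14, so P(defective|working moved) = 1/2
By total probability: P(defective) = 7/12*4/7 + 5/12*1/2 = 13/24

13/24


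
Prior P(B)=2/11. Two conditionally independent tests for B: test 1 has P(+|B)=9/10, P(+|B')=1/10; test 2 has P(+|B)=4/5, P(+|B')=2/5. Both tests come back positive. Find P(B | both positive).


After test 1: P(+) = 9/10*2/11 + 1/10*9/11 = 27/110
P(B|+) = (9/55)/(27/110) = 2/3
After test 2 (use post1 as new prior): P(+) = 4/5*2/3 + 2/5*1/3 = 2/3
P(B|+,+) = (8/15)/(2/3) = 4/5

4/5


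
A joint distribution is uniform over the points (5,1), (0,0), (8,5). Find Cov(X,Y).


E[X]=13/3, E[Y]=2, E[XY]=15
Cov(X,Y) = E[XY] - E[X]E[Y] = 15 - 13/3*2 = 19/3

19/3


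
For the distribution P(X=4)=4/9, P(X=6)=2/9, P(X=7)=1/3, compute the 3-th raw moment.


E[X^3] = sum(x^3 * P(x))
= 64*4/9 + 216*2/9 + 343*1/3
= 1717/9

1717/9


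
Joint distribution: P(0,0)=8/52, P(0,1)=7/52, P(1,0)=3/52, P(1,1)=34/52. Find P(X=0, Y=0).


Read from table: P(X=0, Y=0) = 8/52 = 2/13

2/13


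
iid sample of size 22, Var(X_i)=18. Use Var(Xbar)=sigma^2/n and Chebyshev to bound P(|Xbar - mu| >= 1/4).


Var(Xbar) = Var(X)/n = 18/22
Chebyshev: P(|Xbar-mu| >= 1/4) <= Var(Xbar)/(1/4)^2 = (9/11)/(1/16) = 144/11
Bound exceeds 1, so trivial bound: 1

1


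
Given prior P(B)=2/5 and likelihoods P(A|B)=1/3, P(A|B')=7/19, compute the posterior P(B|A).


P(A) = P(A|B)P(B) + P(A|B')P(B') = 1/3*2/5 + 7/19*3/5 = 101/285
P(B|A) = P(A|B)P(B)/P(A) = (2/15)/(101/285) = 38/101

38/101


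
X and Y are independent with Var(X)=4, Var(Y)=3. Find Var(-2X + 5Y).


Independence => Cov(X,Y)=0
Var(-2X + 5Y) = (-2)^2*Var(X) + 5^2*Var(Y)
= 4*4 + 25*3 = 91

91


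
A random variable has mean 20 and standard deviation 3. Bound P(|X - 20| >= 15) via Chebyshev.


k = 15/3 = 5
Chebyshev: P(|X-mu| >= k*sigma) <= 1/k^2 = 1/5^2 = 1/25

1/25


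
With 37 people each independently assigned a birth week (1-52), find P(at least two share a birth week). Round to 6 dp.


P(all different) = prod((52-i)/52 for i=0..36) = 0.000000
P(at least one match) = 1 - 0.000000 = 1.000000

1.000000


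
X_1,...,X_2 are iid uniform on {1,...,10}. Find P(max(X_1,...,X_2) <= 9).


P(max <= 9) = P(all X_i <= 9) = (P(X_1 <= 9))^2
= (9/10)^2 = 81/100

81/100


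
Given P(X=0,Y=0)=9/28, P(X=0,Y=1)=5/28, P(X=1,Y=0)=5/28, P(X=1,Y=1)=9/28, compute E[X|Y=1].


P(Y=1) = 14/28
E[X|Y=1] = (0*5 + 1*9)/14 = 9/14

9/14


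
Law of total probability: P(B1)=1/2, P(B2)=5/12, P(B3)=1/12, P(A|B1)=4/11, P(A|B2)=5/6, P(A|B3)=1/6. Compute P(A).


P(A) = P(A|B1)P(B1) + P(A|B2)P(B2) + P(A|B3)P(B3)
= 4/11*1/2 + 5/6*5/12 + 1/6*1/12
= 2/11 + 25/72 + 1/72 = 215/396

215/396


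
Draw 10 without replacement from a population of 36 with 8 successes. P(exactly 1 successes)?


P(X=1) = C(8,1)*C(28,9) / C(36,10)
= 8*6906900 / 254186856
= 55255200/254186856 = 29900/137547

29900/137547


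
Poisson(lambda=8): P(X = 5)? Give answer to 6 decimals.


P(X=5) = e^(-8) * 8^5 / 5!
≈ 0.0003354626279 * 32768 / 120
≈ 0.091604

0.091604


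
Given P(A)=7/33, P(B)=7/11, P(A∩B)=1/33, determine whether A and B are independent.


P(A)*P(B) = 7/33*7/11 = 49/363
P(A∩B) = 1/33 != 49/363, so not independent

No, A and B are not independent


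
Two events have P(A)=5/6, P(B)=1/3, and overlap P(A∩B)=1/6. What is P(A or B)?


P(A∪B) = P(A) + P(B) - P(A∩B)
= 5/6 + 1/3 - 1/6 = 1

1


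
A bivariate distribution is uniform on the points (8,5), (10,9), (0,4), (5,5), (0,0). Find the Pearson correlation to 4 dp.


Cov(X,Y) = 9.8400, Var(X) = 16.6400, Var(Y) = 8.2400
rho = Cov/(sqrt(VarX)*sqrt(VarY)) = 0.8403

0.8403


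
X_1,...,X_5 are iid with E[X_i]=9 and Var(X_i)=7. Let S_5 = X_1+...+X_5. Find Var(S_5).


By independence, Var(S_n) = n*Var(X_1) = 5*7 = 35

35


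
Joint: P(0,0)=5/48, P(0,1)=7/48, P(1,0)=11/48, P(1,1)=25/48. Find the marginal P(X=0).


P(X=0) = P(0,0)+P(0,1) = 5/48 + 7/48 = 12/48 = 1/4

1/4


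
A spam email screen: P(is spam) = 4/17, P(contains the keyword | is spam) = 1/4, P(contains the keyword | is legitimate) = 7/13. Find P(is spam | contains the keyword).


P(A) = P(A|B)P(B) + P(A|B')P(B') = 1/4*4/17 + 7/13*13/17 = 8/17
P(B|A) = P(A|B)P(B)/P(A) = (1/17)/(8/17) = 1/8

1/8


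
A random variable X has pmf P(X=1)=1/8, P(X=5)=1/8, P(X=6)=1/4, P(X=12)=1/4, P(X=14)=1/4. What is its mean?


E[X] = sum(x * P(x))
= 1*1/8 + 5*1/8 + 6*1/4 + 12*1/4 + 14*1/4
= 35/4

35/4


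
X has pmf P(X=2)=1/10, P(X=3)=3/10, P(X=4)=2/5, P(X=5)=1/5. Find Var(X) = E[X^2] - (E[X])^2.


E[X] = 37/10, E[X^2] = 29/2
Var(X) = E[X^2] - (E[X])^2 = 29/2 - (37/10)^2 = 81/100

81/100


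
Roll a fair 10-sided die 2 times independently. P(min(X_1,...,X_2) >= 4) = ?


P(min >= 4) = P(all X_i >= 4) = (P(X_1 >= 4))^2
= (7/10)^2 = 49/100

49/100


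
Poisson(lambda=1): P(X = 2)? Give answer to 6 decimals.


P(X=2) = e^(-1) * 1^2 / 2!
≈ 0.3678794412 * 1 / 2
≈ 0.183940

0.183940


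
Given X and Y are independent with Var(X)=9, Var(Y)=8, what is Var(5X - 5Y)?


Independence => Cov(X,Y)=0
Var(5X - 5Y) = 5^2*Var(X) + (-5)^2*Var(Y)
= 25*9 + 25*8 = 425

425


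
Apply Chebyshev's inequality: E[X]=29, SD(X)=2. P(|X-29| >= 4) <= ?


k = 4/2 = 2
Chebyshev: P(|X-mu| >= k*sigma) <= 1/k^2 = 1/2^2 = 1/4

1/4


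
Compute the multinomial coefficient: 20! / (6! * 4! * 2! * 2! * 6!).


20! = 2432902008176640000
Denominator: 6!=720 * 4!=24 * 2!=2 * 2!=2 * 6!=720
Coefficient = 2432902008176640000 / 49766400 = 48886437600

48886437600


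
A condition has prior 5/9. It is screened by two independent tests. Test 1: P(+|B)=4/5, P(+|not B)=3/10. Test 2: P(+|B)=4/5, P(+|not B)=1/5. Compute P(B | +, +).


After test 1: P(+) = 4/5*5/9 + 3/10*4/9 = 26/45
P(B|+) = (4/9)/(26/45) = 10/13
After test 2 (use post1 as new prior): P(+) = 4/5*10/13 + 1/5*3/13 = 43/65
P(B|+,+) = (8/13)/(43/65) = 40/43

40/43


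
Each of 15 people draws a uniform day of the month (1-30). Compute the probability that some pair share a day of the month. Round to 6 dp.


P(all different) = prod((30-i)/30 for i=0..14) = 0.014136
P(at least one match) = 1 - 0.014136 = 0.985864

0.985864


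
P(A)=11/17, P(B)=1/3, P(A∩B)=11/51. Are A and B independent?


P(A)*P(B) = 11/17*1/3 = 11/51
P(A∩B) = 11/51, which equals P(A)P(B), so independent

Yes, A and B are independent


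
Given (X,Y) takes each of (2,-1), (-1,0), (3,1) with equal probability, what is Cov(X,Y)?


E[X]=4/3, E[Y]=0, E[XY]=1/3
Cov(X,Y) = E[XY] - E[X]E[Y] = 1/3 - 4/3*0 = 1/3

1/3


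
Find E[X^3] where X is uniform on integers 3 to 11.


E[X^3] = (1/9) * sum(x^3 for x=3..11)
= 4347/9 = 483

483


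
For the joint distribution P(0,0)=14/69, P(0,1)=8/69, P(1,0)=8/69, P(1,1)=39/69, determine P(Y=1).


P(Y=1) = P(0,1)+P(1,1) = 8/69 + 39/69 = 47/69

47/69


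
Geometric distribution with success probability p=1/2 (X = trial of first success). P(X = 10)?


P(X=10) = (1-p)^9 * p = (1/2)^9 * 1/2
= 1/512 * 1/2 = 1/1024

1/1024


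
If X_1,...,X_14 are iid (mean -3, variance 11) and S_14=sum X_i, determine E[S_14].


E[S_n] = n*E[X_1] = 14*-3 = -42

-42


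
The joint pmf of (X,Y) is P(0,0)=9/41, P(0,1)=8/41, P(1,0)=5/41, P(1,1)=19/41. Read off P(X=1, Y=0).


Read from table: P(X=1, Y=0) = 5/41

5/41


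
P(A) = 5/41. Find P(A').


P(A') = 1 - P(A) = 1 - 5/41 = 36/41

36/41


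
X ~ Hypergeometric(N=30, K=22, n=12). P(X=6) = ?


P(X=6) = C(22,6)*C(8,6) / C(30,12)
= 74613*28 / 86493225
= 2089164/86493225 = 5236/216775

5236/216775


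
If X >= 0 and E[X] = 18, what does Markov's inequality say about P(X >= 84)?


Markov: P(X >= a) <= E[X]/a
P(X >= 84) <= 18/84 = 3/14

3/14


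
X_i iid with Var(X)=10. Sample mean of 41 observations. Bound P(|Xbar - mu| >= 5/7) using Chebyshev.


Var(Xbar) = Var(X)/n = 10/41
Chebyshev: P(|Xbar-mu| >= 5/7) <= Var(Xbar)/(5/7)^2 = (10/41)/(25/49) = 98/205

98/205


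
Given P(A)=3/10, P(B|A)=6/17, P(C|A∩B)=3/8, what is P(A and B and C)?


P(A∩B∩C) = P(A) * P(B|A) * P(C|A∩B)
= 3/10 * 6/17 * 3/8
= 9/85 * 3/8 = 27/680

27/680


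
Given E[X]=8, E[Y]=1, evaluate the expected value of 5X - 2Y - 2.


E[5X - 2Y - 2] = 5*E[X] - 2*E[Y] - 2
= (5)*(8) + (-2)*(1) + (-2)
= 40 - 2 - 2 = 36

36


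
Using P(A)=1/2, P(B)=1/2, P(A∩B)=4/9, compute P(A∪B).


P(A∪B) = P(A) + P(B) - P(A∩B)
= 1/2 + 1/2 - 4/9 = 5/9

5/9


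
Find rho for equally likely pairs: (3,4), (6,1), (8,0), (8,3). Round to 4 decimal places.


Cov(X,Y) = -2.0000, Var(X) = 4.1875, Var(Y) = 2.5000
rho = Cov/(sqrt(VarX)*sqrt(VarY)) = -0.6181

-0.6181


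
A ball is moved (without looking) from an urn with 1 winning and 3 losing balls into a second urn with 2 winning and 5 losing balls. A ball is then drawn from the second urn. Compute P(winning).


P(transfer winning) = 1/4; P(transfer losing) = 3/4
If winning transferred: Urn II has 3 winning of 8, so P(winning|winning moved) = 3/8
If losing transferred: Urn II has 2 winning of 8, so P(winning|losing moved) = 1/4
By total probability: P(winning) = 1/4*3/8 + 3/4*1/4 = 9/32

9/32


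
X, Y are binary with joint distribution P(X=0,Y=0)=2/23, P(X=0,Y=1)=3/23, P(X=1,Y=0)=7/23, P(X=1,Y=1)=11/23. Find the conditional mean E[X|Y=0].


P(Y=0) = 9/23
E[X|Y=0] = (0*2 + 1*7)/9 = 7/9

7/9


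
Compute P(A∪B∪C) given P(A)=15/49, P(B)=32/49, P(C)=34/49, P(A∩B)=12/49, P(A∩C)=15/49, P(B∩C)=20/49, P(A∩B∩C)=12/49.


P(A∪B∪C) = P(A)+P(B)+P(C) - P(AB)-P(AC)-P(BC) + P(ABC)
= 15/49+32/49+34/49 - 12/49-15/49-20/49 + 12/49
= 46/49

46/49


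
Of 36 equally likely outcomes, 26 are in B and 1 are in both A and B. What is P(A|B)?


P(A|B) = P(A∩B)/P(B) = (1/36)/(26/36) = 1/26

1/26


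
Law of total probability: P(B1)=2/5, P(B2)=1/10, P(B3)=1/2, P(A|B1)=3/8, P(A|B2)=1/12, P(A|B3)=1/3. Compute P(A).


P(A) = P(A|B1)P(B1) + P(A|B2)P(B2) + P(A|B3)P(B3)
= 3/8*2/5 + 1/12*1/10 + 1/3*1/2
= 3/20 + 1/120 + 1/6 = 13/40

13/40


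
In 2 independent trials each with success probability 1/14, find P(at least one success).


P(at least one) = 1 - P(none)
P(none) = (1 - 1/14)^2 = (13/14)^2 = 169/196
P(at least one) = 1 - 169/196 = 27/196

27/196


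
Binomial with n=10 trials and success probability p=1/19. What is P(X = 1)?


P(X=1) = C(10,1) * p^1 * (1-p)^9
= 10 * 1/19 * 198359290368/322687697779
= 1983592903680/6131066257801

1983592903680/6131066257801


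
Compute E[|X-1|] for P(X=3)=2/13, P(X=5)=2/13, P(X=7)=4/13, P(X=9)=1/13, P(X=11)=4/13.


E[|X-1|] = sum(g(x)*P(x))
= 2*2/13 + 4*2/13 + 6*4/13 + 8*1/13 + 10*4/13
= 84/13

84/13


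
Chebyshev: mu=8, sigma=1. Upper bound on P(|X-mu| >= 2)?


k = 2/1 = 2
Chebyshev: P(|X-mu| >= k*sigma) <= 1/k^2 = 1/2^2 = 1/4

1/4


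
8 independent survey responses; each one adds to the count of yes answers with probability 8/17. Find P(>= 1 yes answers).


P(at least one) = 1 - P(none)
P(none) = (1 - 8/17)^8 = (9/17)^8 = 43046721/6975757441
P(at least one) = 1 - 43046721/6975757441 = 6932710720/6975757441

6932710720/6975757441


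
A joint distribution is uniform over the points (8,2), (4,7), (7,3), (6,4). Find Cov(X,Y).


E[X]=25/4, E[Y]=4, E[XY]=89/4
Cov(X,Y) = E[XY] - E[X]E[Y] = 89/4 - 25/4*4 = -11/4

-11/4


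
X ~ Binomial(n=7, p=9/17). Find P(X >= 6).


P(X>=6) = P(X=6) + P(X=7)
= 29760696/410338673 + 4782969/410338673
= 34543665/410338673

34543665/410338673


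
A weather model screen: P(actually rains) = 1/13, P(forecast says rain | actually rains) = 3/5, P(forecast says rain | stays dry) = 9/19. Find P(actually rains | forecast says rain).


P(A) = P(A|B)P(B) + P(A|B')P(B') = 3/5*1/13 + 9/19*12/13 = 597/1235
P(B|A) = P(A|B)P(B)/P(A) = (3/65)/(597/1235) = 19/199

19/199


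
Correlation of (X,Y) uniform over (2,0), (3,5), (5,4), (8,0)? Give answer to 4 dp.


Cov(X,Y) = -1.3750, Var(X) = 5.2500, Var(Y) = 5.1875
rho = Cov/(sqrt(VarX)*sqrt(VarY)) = -0.2635

-0.2635


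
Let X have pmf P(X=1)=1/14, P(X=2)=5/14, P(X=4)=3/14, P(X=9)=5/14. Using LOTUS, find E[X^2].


E[X^2] = sum(g(x)*P(x))
= 1*1/14 + 4*5/14 + 16*3/14 + 81*5/14
= 237/7

237/7


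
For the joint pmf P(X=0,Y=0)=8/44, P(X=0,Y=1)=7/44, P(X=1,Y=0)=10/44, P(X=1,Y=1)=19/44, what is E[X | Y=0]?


P(Y=0) = 18/44
E[X|Y=0] = (0*8 + 1*10)/18 = 10/18 = 5/9

5/9


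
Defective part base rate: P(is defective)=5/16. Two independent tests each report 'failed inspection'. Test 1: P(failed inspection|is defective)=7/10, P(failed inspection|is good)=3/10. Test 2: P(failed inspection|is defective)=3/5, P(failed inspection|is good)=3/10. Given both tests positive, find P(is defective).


After test 1: P(+) = 7/10*5/16 + 3/10*11/16 = 17/40
P(B|+) = (7/32)/(17/40) = 35/68
After test 2 (use post1 as new prior): P(+) = 3/5*35/68 + 3/10*33/68 = 309/680
P(B|+,+) = (21/68)/(309/680) = 70/103

70/103


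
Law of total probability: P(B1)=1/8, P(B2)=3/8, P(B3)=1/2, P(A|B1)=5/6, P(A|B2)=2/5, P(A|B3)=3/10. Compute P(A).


P(A) = P(A|B1)P(B1) + P(A|B2)P(B2) + P(A|B3)P(B3)
= 5/6*1/8 + 2/5*3/8 + 3/10*1/2
= 5/48 + 3/20 + 3/20 = 97/240

97/240


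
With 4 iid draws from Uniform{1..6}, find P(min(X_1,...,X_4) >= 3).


P(min >= 3) = P(all X_i >= 3) = (P(X_1 >= 3))^4
= (4/6)^4 = (2/3)^4 = 16/81

16/81


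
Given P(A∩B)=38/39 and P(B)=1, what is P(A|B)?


P(A|B) = P(A∩B)/P(B) = (38/39)/(39/39) = 38/39

38/39


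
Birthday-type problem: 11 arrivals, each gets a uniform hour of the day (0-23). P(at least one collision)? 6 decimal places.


P(all different) = prod((24-i)/24 for i=0..10) = 0.065479
P(at least one match) = 1 - 0.065479 = 0.934521

0.934521


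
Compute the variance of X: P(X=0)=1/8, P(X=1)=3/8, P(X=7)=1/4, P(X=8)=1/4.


E[X] = 33/8, E[X^2] = 229/8
Var(X) = E[X^2] - (E[X])^2 = 229/8 - (33/8)^2 = 743/64

743/64


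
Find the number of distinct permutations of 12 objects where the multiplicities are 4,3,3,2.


12! = 479001600
Denominator: 4!=24 * 3!=6 * 3!=6 * 2!=2
Coefficient = 479001600 / 1728 = 277200

277200


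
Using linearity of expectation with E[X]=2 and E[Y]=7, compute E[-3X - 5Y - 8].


E[-3X - 5Y - 8] = -3*E[X] - 5*E[Y] - 8
= (-3)*(2) + (-5)*(7) + (-8)
= -6 - 35 - 8 = -49

-49


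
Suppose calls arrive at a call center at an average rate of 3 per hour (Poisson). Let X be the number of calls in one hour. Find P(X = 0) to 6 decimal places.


P(X=0) = e^(-3) * 3^0 / 0!
≈ 0.04978706837 * 1 / 1
≈ 0.049787

0.049787


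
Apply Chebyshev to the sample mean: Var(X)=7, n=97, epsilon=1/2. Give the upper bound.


Var(Xbar) = Var(X)/n = 7/97
Chebyshev: P(|Xbar-mu| >= 1/2) <= Var(Xbar)/(1/2)^2 = (7/97)/(1/4) = 28/97

28/97


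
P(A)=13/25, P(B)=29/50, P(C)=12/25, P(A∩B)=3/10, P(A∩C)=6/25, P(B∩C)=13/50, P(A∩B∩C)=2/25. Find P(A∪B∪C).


P(A∪B∪C) = P(A)+P(B)+P(C) - P(AB)-P(AC)-P(BC) + P(ABC)
= 13/25+29/50+12/25 - 3/10-6/25-13/50 + 2/25
= 43/50

43/50


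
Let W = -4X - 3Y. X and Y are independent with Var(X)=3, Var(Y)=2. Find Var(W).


Independence => Cov(X,Y)=0
Var(-4X - 3Y) = (-4)^2*Var(X) + (-3)^2*Var(Y)
= 16*3 + 9*2 = 66

66


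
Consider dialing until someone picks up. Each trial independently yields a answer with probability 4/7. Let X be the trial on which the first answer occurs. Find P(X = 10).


P(X=10) = (1-p)^9 * p = (3/7)^9 * 4/7
= 19683/40353607 * 4/7 = 78732/282475249

78732/282475249


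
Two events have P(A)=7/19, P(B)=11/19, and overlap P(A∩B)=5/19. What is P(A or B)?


P(A∪B) = P(A) + P(B) - P(A∩B)
= 7/19 + 11/19 - 5/19 = 13/19

13/19


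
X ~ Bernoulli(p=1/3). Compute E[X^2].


For Bernoulli: X in {0,1}
E[X^2] = 0^2*(1-1/3) + 1^2*1/3 = 1/3

1/3


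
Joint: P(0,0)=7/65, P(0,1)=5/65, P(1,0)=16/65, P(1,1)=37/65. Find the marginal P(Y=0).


P(Y=0) = P(0,0)+P(1,0) = 7/65 + 16/65 = 23/65

23/65


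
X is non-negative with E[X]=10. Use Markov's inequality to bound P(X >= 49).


Markov: P(X >= a) <= E[X]/a
P(X >= 49) <= 10/49

10/49


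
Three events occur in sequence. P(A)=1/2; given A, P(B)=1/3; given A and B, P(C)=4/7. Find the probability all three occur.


P(A∩B∩C) = P(A) * P(B|A) * P(C|A∩B)
= 1/2 * 1/3 * 4/7
= 1/6 * 4/7 = 2/21

2/21


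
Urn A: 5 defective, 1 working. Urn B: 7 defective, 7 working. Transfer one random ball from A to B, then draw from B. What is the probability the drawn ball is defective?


P(transfer defective) = 5/6; P(transfer working) = 1/6
If defective transferred: Urn II has 8 defective of 15, so P(defective|defective moved) = 8/15
If working transferred: Urn II has 7 defective of 15, so P(defective|working moved) = 7/15
By total probability: P(defective) = 5/6*8/15 + 1/6*7/15 = 47/90

47/90


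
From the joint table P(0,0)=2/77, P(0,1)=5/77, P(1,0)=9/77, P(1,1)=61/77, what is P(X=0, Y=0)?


Read from table: P(X=0, Y=0) = 2/77

2/77


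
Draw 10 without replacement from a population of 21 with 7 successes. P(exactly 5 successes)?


P(X=5) = C(7,5)*C(14,5) / C(21,10)
= 21*2002 / 352716
= 42042/352716 = 77/646

77/646


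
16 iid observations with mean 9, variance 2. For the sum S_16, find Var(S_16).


By independence, Var(S_n) = n*Var(X_1) = 16*2 = 32

32


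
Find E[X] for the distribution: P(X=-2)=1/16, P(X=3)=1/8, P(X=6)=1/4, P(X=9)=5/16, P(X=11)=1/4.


E[X] = sum(x * P(x))
= -2*1/16 + 3*1/8 + 6*1/4 + 9*5/16 + 11*1/4
= 117/16

117/16


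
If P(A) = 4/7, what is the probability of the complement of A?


P(A') = 1 - P(A) = 1 - 4/7 = 3/7

3/7


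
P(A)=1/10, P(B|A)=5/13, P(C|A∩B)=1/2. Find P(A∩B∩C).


P(A∩B∩C) = P(A) * P(B|A) * P(C|A∩B)
= 1/10 * 5/13 * 1/2
= 1/26 * 1/2 = 1/52

1/52


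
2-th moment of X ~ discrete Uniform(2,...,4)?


E[X^2] = (1/3) * sum(x^2 for x=2..4)
= 29/3

29/3


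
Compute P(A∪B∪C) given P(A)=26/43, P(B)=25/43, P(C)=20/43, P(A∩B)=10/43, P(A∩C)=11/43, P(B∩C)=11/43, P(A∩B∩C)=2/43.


P(A∪B∪C) = P(A)+P(B)+P(C) - P(AB)-P(AC)-P(BC) + P(ABC)
= 26/43+25/43+20/43 - 10/43-11/43-11/43 + 2/43
= 41/43

41/43


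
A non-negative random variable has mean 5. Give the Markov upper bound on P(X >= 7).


Markov: P(X >= a) <= E[X]/a
P(X >= 7) <= 5/7

5/7


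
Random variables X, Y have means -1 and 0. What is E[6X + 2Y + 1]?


E[6X + 2Y + 1] = 6*E[X] + 2*E[Y] + 1
= (6)*(-1) + (2)*(0) + (1)
= -6 + 0 + 1 = -5

-5


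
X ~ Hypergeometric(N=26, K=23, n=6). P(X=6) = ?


P(X=6) = C(23,6)*C(3,0) / C(26,6)
= 100947*1 / 230230
= 100947/230230 = 57/130

57/130


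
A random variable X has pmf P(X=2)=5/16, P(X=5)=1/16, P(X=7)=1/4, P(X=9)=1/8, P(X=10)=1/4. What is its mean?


E[X] = sum(x * P(x))
= 2*5/16 + 5*1/16 + 7*1/4 + 9*1/8 + 10*1/4
= 101/16

101/16


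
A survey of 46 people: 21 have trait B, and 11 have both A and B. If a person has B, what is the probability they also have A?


P(A|B) = P(A∩B)/P(B) = (11/46)/(21/46) = 11/21

11/21


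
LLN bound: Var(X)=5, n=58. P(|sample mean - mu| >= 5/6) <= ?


Var(Xbar) = Var(X)/n = 5/58
Chebyshev: P(|Xbar-mu| >= 5/6) <= Var(Xbar)/(5/6)^2 = (5/58)/(25/36) = 18/145

18/145


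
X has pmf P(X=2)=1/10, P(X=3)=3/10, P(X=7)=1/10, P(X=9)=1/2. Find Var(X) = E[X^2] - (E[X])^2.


E[X] = 63/10, E[X^2] = 97/2
Var(X) = E[X^2] - (E[X])^2 = 97/2 - (63/10)^2 = 881/100

881/100


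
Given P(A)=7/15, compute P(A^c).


P(A') = 1 - P(A) = 1 - 7/15 = 8/15

8/15


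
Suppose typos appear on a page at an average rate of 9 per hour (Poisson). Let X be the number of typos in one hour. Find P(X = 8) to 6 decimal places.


P(X=8) = e^(-9) * 9^8 / 8!
≈ 0.0001234098041 * 43046721 / 40320
≈ 0.131756

0.131756


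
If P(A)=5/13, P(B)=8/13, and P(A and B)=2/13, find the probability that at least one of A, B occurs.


P(A∪B) = P(A) + P(B) - P(A∩B)
= 5/13 + 8/13 - 2/13 = 11/13

11/13


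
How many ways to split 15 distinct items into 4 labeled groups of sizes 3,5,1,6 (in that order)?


15! = 1307674368000
Denominator: 3!=6 * 5!=120 * 1!=1 * 6!=720
Coefficient = 1307674368000 / 518400 = 2522520

2522520


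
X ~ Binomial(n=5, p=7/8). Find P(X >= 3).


P(X>=3) = P(X=3) + P(X=4) + P(X=5)
= 1715/16384 + 12005/32768 + 16807/32768
= 16121/16384

16121/16384


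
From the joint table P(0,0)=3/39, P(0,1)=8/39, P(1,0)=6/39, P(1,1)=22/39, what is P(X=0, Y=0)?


Read from table: P(X=0, Y=0) = 3/39 = 1/13

1/13


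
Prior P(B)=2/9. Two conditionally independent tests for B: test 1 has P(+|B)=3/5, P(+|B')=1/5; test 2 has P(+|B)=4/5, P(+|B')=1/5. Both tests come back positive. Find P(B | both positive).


After test 1: P(+) = 3/5*2/9 + 1/5*7/9 = 13/45
P(B|+) = (2/15)/(13/45) = 6/13
After test 2 (use post1 as new prior): P(+) = 4/5*6/13 + 1/5*7/13 = 31/65
P(B|+,+) = (24/65)/(31/65) = 24/31

24/31


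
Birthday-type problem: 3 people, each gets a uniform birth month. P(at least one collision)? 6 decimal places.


P(all different) = prod((12-i)/12 for i=0..2) = 0.763889
P(at least one match) = 1 - 0.763889 = 0.236111

0.236111


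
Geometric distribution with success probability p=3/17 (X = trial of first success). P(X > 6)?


P(X > 6) = P(first 6 trials all fail) = (1-p)^6 = (14/17)^6 = 7529536/24137569

7529536/24137569


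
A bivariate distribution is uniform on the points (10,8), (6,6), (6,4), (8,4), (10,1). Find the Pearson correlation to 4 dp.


Cov(X,Y) = -0.4000, Var(X) = 3.2000, Var(Y) = 5.4400
rho = Cov/(sqrt(VarX)*sqrt(VarY)) = -0.0959

-0.0959


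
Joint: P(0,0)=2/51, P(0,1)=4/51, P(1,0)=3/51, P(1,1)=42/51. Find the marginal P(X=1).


P(X=1) = P(1,0)+P(1,1) = 3/51 + 42/51 = 45/51 = 15/17

15/17


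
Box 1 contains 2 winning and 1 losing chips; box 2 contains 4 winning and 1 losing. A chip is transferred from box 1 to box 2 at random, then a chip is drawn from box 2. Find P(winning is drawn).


P(transfer winning) = 2/3; P(transfer losing) = 1/3
If winning transferred: Urn II has 5 winning of 6, so P(winning|winning moved) = 5/6
If losing transferred: Urn II has 4 winning of 6, so P(winning|losing moved) = 2/3
By total probability: P(winning) = 2/3*5/6 + 1/3*2/3 = 7/9

7/9


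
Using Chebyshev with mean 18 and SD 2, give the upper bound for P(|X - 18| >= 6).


k = 6/2 = 3
Chebyshev: P(|X-mu| >= k*sigma) <= 1/k^2 = 1/3^2 = 1/9

1/9


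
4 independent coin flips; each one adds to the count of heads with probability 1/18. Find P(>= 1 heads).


P(at least one) = 1 - P(none)
P(none) = (1 - 1/18)^4 = (17/18)^4 = 83521/104976
P(at least one) = 1 - 83521/104976 = 21455/104976

21455/104976


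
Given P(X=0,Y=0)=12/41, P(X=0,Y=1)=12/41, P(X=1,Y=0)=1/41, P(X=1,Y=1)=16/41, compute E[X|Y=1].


P(Y=1) = 28/41
E[X|Y=1] = (0*12 + 1*16)/28 = 16/28 = 4/7

4/7


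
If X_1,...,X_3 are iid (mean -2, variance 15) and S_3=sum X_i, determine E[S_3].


E[S_n] = n*E[X_1] = 3*-2 = -6

-6


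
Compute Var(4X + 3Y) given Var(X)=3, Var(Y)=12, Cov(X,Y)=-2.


Var(4X + 3Y) = 4^2*Var(X) + 3^2*Var(Y) + 2*4*3*Cov(X,Y)
= 16*3 + 9*12 + 24*(-2)
= 48 + 108 - 48 = 108

108


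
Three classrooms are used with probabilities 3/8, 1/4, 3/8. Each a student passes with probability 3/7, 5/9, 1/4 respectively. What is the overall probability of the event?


P(A) = P(A|B1)P(B1) + P(A|B2)P(B2) + P(A|B3)P(B3)
= 3/7*3/8 + 5/9*1/4 + 1/4*3/8
= 9/56 + 5/36 + 3/32 = 793/2016

793/2016


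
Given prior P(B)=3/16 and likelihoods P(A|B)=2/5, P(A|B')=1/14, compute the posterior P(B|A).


P(A) = P(A|B)P(B) + P(A|B')P(B') = 2/5*3/16 + 1/14*13/16 = 149/1120
P(B|A) = P(A|B)P(B)/P(A) = (3/40)/(149/1120) = 84/149

84/149


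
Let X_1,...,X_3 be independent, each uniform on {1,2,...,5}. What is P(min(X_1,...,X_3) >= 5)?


P(min >= 5) = P(all X_i >= 5) = (P(X_1 >= 5))^3
= (1/5)^3 = 1/125

1/125


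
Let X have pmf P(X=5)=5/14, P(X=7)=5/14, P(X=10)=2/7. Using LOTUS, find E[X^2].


E[X^2] = sum(g(x)*P(x))
= 25*5/14 + 49*5/14 + 100*2/7
= 55

55


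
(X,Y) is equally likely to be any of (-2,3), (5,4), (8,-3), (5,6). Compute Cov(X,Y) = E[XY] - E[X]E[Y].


E[X]=4, E[Y]=5/2, E[XY]=5
Cov(X,Y) = E[XY] - E[X]E[Y] = 5 - 4*5/2 = -5

-5


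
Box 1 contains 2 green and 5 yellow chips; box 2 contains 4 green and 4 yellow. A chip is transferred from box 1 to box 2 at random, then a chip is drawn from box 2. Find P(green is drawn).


P(transfer green) = 2/7; P(transfer yellow) = 5/7
If green transferred: Urn II has 5 green of 9, so P(green|green moved) = 5/9
If yellow transferred: Urn II has 4 green of 9, so P(green|yellow moved) = 4/9
By total probability: P(green) = 2/7*5/9 + 5/7*4/9 = 10/21

10/21


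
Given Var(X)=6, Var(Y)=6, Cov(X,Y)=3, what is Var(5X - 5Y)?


Var(5X - 5Y) = 5^2*Var(X) + (-5)^2*Var(Y) + 2*5*(-5)*Cov(X,Y)
= 25*6 + 25*6 - 50*3
= 150 + 150 - 150 = 150

150


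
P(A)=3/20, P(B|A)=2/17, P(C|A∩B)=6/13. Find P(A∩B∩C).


P(A∩B∩C) = P(A) * P(B|A) * P(C|A∩B)
= 3/20 * 2/17 * 6/13
= 3/170 * 6/13 = 9/1105

9/1105


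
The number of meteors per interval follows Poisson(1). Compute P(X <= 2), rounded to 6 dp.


P(X<=2) = e^(-1)*1^0/0! + e^(-1)*1^1/1! + e^(-1)*1^2/2!
≈ 0.3678794412 + 0.3678794412 + 0.1839397206
= 0.9196986030
≈ 0.919699

0.919699


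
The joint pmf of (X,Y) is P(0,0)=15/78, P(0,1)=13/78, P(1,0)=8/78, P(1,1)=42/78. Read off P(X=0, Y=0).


Read from table: P(X=0, Y=0) = 15/78 = 5/26

5/26


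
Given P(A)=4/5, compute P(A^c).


P(A') = 1 - P(A) = 1 - 4/5 = 1/5

1/5


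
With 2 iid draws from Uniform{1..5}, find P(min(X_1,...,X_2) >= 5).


P(min >= 5) = P(all X_i >= 5) = (P(X_1 >= 5))^2
= (1/5)^2 = 1/25

1/25


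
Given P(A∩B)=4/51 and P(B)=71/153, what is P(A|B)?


P(A|B) = P(A∩B)/P(B) = (12/153)/(71/153) = 12/71

12/71


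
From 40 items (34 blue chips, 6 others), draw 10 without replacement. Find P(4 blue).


P(X=4) = C(34,4)*C(6,6) / C(40,10)
= 46376*1 / 847660528
= 46376/847660528 = 1/18278

1/18278


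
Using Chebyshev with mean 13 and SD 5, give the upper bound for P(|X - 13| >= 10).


k = 10/5 = 2
Chebyshev: P(|X-mu| >= k*sigma) <= 1/k^2 = 1/2^2 = 1/4

1/4


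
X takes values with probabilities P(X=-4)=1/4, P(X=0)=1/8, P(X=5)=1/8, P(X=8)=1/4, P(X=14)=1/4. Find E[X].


E[X] = sum(x * P(x))
= -4*1/4 + 0*1/8 + 5*1/8 + 8*1/4 + 14*1/4
= 41/8

41/8


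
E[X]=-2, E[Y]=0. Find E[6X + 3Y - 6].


E[6X + 3Y - 6] = 6*E[X] + 3*E[Y] - 6
= (6)*(-2) + (3)*(0) + (-6)
= -12 + 0 - 6 = -18

-18


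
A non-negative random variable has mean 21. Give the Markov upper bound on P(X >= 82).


Markov: P(X >= a) <= E[X]/a
P(X >= 82) <= 21/82

21/82


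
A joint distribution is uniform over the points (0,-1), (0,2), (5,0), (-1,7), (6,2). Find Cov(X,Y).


E[X]=2, E[Y]=2, E[XY]=1
Cov(X,Y) = E[XY] - E[X]E[Y] = 1 - 2*2 = -3

-3


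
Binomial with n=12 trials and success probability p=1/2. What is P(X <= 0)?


P(X<=0) = P(X=0)
= 1/4096
= 1/4096

1/4096


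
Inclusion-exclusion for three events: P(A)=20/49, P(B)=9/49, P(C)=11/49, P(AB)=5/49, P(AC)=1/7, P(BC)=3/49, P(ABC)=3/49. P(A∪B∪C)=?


P(A∪B∪C) = P(A)+P(B)+P(C) - P(AB)-P(AC)-P(BC) + P(ABC)
= 20/49+9/49+11/49 - 5/49-1/7-3/49 + 3/49
= 4/7

4/7


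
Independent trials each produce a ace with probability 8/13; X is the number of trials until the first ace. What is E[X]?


For geometric (trials until first success), E[X] = 1/p = 1/(8/13) = 13/8

13/8


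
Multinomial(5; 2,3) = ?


5! = 120
Denominator: 2!=2 * 3!=6
Coefficient = 120 / 12 = 10

10


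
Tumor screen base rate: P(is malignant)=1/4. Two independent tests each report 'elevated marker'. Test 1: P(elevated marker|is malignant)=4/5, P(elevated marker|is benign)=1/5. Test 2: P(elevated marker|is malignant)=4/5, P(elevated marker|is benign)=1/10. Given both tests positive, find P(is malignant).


After test 1: P(+) = 4/5*1/4 + 1/5*3/4 = 7/20
P(B|+) = (1/5)/(7/20) = 4/7
After test 2 (use post1 as new prior): P(+) = 4/5*4/7 + 1/10*3/7 = 1/2
P(B|+,+) = (16/35)/(1/2) = 32/35

32/35


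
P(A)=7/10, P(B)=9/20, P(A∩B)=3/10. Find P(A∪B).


P(A∪B) = P(A) + P(B) - P(A∩B)
= 7/10 + 9/20 - 3/10 = 17/20

17/20


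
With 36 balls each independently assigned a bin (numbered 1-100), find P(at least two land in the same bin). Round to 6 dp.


P(all different) = prod((100-i)/100 for i=0..35) = 0.000736
P(at least one match) = 1 - 0.000736 = 0.999264

0.999264


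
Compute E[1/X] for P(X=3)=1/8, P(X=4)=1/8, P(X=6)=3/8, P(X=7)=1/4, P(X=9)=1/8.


E[1/X] = sum(g(x)*P(x))
= 1/3*1/8 + 1/4*1/8 + 1/6*3/8 + 1/7*1/4 + 1/9*1/8
= 373/2016

373/2016
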